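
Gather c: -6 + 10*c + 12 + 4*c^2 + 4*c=4*c^2 + 14*c + 6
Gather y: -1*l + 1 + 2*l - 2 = l - 1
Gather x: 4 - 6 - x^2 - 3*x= -x^2 - 3*x - 2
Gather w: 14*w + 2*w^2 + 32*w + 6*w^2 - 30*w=8*w^2 + 16*w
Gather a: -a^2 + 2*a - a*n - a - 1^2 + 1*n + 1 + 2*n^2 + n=-a^2 + a*(1 - n) + 2*n^2 + 2*n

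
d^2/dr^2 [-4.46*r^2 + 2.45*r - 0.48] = -8.92000000000000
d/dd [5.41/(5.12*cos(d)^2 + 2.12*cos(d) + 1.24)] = (55.3984*cos(d) + 11.4692)*sin(d)/(5.12*cos(d)^2 + 2.12*cos(d) + 1.24)^2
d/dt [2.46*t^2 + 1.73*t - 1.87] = 4.92*t + 1.73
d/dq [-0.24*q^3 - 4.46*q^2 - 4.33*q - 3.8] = -0.72*q^2 - 8.92*q - 4.33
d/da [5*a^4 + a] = 20*a^3 + 1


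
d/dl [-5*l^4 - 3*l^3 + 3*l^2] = l*(-20*l^2 - 9*l + 6)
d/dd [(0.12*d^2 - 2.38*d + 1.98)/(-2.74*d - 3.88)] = (-0.3288*d^2 - 0.9312*d + 14.6596)/(7.5076*d^2 + 21.2624*d + 15.0544)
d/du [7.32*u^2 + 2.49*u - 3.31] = 14.64*u + 2.49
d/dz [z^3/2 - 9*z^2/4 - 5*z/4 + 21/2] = 3*z^2/2 - 9*z/2 - 5/4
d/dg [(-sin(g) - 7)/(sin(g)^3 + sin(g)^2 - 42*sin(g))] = 2*(sin(g) - 3)*cos(g)/((sin(g) - 6)^2*sin(g)^2)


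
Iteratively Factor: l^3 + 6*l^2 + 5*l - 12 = (l - 1)*(l^2 + 7*l + 12) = (l - 1)*(l + 4)*(l + 3)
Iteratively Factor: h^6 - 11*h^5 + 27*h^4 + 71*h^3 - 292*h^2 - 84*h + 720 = (h - 3)*(h^5 - 8*h^4 + 3*h^3 + 80*h^2 - 52*h - 240) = (h - 3)^2*(h^4 - 5*h^3 - 12*h^2 + 44*h + 80) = (h - 4)*(h - 3)^2*(h^3 - h^2 - 16*h - 20) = (h - 4)*(h - 3)^2*(h + 2)*(h^2 - 3*h - 10) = (h - 5)*(h - 4)*(h - 3)^2*(h + 2)*(h + 2)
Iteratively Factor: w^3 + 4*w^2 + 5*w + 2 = (w + 1)*(w^2 + 3*w + 2) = (w + 1)^2*(w + 2)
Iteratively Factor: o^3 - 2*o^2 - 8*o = (o - 4)*(o^2 + 2*o) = (o - 4)*(o + 2)*(o)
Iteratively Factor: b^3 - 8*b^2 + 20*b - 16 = (b - 4)*(b^2 - 4*b + 4) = (b - 4)*(b - 2)*(b - 2)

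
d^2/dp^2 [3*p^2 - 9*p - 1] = 6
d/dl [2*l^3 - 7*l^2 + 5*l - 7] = 6*l^2 - 14*l + 5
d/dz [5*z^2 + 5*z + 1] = 10*z + 5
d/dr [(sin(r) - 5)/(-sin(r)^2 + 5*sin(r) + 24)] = (sin(r)^2 - 10*sin(r) + 49)*cos(r)/((sin(r) - 8)^2*(sin(r) + 3)^2)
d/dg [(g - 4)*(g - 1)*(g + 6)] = 3*g^2 + 2*g - 26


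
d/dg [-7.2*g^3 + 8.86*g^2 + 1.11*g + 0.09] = -21.6*g^2 + 17.72*g + 1.11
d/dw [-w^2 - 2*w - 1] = -2*w - 2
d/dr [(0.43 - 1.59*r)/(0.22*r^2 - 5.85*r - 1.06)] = (0.3498*r^2 - 0.1892*r + 4.2009)/(0.0484*r^4 - 2.574*r^3 + 33.7561*r^2 + 12.402*r + 1.1236)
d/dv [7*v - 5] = 7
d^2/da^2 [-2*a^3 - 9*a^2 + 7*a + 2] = -12*a - 18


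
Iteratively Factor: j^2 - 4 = (j - 2)*(j + 2)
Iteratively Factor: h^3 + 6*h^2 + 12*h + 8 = (h + 2)*(h^2 + 4*h + 4) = (h + 2)^2*(h + 2)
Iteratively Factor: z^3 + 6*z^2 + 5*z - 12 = (z + 4)*(z^2 + 2*z - 3) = (z + 3)*(z + 4)*(z - 1)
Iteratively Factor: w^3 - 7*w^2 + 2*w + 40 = (w + 2)*(w^2 - 9*w + 20) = (w - 4)*(w + 2)*(w - 5)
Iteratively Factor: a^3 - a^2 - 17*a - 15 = (a - 5)*(a^2 + 4*a + 3) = (a - 5)*(a + 1)*(a + 3)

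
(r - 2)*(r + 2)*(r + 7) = r^3 + 7*r^2 - 4*r - 28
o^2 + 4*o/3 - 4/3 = (o - 2/3)*(o + 2)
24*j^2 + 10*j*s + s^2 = (4*j + s)*(6*j + s)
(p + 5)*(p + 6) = p^2 + 11*p + 30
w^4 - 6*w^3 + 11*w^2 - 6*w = w*(w - 3)*(w - 2)*(w - 1)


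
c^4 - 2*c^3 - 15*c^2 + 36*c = c*(c - 3)^2*(c + 4)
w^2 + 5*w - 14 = (w - 2)*(w + 7)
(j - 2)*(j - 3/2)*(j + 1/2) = j^3 - 3*j^2 + 5*j/4 + 3/2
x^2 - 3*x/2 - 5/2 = (x - 5/2)*(x + 1)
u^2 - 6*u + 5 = (u - 5)*(u - 1)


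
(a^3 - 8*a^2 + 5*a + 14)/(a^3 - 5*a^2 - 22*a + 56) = (a + 1)/(a + 4)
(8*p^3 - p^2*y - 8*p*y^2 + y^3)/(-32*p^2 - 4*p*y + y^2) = (-p^2 + y^2)/(4*p + y)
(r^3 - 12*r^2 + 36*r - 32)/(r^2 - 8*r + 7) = (r^3 - 12*r^2 + 36*r - 32)/(r^2 - 8*r + 7)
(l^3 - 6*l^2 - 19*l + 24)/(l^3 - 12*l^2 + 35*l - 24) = (l + 3)/(l - 3)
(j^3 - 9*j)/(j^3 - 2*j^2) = (j^2 - 9)/(j*(j - 2))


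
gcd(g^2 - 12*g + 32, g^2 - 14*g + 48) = g - 8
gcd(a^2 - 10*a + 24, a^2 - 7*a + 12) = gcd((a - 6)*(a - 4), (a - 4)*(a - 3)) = a - 4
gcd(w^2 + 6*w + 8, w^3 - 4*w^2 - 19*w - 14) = w + 2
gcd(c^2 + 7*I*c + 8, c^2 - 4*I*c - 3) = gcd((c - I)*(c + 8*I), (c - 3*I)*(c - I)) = c - I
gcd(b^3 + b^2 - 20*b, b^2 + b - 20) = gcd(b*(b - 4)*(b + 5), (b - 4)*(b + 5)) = b^2 + b - 20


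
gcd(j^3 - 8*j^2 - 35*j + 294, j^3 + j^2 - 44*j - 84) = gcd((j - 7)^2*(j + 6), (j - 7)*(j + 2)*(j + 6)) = j^2 - j - 42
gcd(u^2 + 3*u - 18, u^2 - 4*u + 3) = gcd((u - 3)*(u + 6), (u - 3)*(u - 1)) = u - 3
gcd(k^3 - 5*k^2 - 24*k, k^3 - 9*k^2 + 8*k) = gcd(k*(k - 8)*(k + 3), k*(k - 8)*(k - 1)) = k^2 - 8*k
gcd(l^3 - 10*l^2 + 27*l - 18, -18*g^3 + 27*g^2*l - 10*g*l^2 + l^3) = 1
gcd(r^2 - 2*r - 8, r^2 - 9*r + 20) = r - 4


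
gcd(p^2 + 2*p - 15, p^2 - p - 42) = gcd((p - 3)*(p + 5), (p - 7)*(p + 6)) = 1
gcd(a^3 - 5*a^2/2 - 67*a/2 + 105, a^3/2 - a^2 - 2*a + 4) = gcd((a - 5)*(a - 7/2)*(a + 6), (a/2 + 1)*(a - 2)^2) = 1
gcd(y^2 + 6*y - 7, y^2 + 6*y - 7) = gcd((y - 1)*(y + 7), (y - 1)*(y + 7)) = y^2 + 6*y - 7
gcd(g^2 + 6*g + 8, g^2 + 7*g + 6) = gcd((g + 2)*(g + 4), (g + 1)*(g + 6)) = 1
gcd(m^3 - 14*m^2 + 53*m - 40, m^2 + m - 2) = m - 1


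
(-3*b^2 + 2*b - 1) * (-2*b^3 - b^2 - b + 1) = 6*b^5 - b^4 + 3*b^3 - 4*b^2 + 3*b - 1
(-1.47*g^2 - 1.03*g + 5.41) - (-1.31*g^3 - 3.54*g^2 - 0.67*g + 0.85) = 1.31*g^3 + 2.07*g^2 - 0.36*g + 4.56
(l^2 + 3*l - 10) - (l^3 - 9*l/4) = -l^3 + l^2 + 21*l/4 - 10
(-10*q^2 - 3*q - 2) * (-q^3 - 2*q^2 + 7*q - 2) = 10*q^5 + 23*q^4 - 62*q^3 + 3*q^2 - 8*q + 4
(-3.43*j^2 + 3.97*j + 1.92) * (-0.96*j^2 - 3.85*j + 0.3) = 3.2928*j^4 + 9.3943*j^3 - 18.1567*j^2 - 6.201*j + 0.576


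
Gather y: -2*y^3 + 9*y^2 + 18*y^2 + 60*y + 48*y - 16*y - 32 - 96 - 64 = -2*y^3 + 27*y^2 + 92*y - 192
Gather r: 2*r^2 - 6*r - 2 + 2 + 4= 2*r^2 - 6*r + 4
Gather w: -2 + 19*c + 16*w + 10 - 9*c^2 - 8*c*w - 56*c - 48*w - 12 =-9*c^2 - 37*c + w*(-8*c - 32) - 4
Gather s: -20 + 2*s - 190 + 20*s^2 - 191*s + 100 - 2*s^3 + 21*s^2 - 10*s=-2*s^3 + 41*s^2 - 199*s - 110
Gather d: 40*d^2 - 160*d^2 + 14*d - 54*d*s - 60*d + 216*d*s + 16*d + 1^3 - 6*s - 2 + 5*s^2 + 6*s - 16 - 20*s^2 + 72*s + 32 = -120*d^2 + d*(162*s - 30) - 15*s^2 + 72*s + 15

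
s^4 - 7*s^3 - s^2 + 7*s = s*(s - 7)*(s - 1)*(s + 1)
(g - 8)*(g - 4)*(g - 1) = g^3 - 13*g^2 + 44*g - 32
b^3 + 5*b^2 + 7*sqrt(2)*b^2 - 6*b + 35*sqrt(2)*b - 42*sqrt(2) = (b - 1)*(b + 6)*(b + 7*sqrt(2))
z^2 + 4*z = z*(z + 4)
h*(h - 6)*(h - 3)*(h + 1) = h^4 - 8*h^3 + 9*h^2 + 18*h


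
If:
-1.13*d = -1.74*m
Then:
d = 1.53982300884956*m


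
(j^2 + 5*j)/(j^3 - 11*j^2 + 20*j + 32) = j*(j + 5)/(j^3 - 11*j^2 + 20*j + 32)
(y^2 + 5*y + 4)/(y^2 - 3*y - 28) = (y + 1)/(y - 7)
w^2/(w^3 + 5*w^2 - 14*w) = w/(w^2 + 5*w - 14)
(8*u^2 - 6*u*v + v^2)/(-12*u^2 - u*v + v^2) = (-2*u + v)/(3*u + v)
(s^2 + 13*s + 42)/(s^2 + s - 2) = (s^2 + 13*s + 42)/(s^2 + s - 2)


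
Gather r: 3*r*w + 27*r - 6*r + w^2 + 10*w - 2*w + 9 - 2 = r*(3*w + 21) + w^2 + 8*w + 7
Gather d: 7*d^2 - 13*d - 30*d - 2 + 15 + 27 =7*d^2 - 43*d + 40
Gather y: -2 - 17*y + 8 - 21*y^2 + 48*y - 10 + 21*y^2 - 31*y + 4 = 0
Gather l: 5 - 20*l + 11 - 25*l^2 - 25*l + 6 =-25*l^2 - 45*l + 22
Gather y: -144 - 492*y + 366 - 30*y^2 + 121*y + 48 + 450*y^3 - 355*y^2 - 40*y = 450*y^3 - 385*y^2 - 411*y + 270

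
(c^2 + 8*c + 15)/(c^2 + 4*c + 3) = (c + 5)/(c + 1)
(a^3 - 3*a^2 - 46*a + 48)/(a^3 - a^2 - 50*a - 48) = (a - 1)/(a + 1)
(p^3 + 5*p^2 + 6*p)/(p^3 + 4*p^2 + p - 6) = p/(p - 1)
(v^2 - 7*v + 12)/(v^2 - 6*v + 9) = (v - 4)/(v - 3)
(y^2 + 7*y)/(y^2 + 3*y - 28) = y/(y - 4)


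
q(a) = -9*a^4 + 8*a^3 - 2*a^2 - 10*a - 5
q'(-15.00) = 126950.00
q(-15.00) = -482930.00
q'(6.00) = -6946.00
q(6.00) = -10073.00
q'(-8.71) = 25633.53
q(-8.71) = -57154.09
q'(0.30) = -10.01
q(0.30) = -8.04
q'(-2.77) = 950.37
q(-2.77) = -692.54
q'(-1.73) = 255.15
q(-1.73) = -115.72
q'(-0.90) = 39.28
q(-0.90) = -9.36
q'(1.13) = -35.82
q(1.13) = -21.98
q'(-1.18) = 87.29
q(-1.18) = -26.58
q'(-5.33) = 6144.23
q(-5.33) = -8483.46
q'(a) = -36*a^3 + 24*a^2 - 4*a - 10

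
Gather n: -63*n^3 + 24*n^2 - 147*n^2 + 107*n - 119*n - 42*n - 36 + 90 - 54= -63*n^3 - 123*n^2 - 54*n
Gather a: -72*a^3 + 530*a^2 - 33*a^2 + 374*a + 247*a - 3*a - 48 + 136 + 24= -72*a^3 + 497*a^2 + 618*a + 112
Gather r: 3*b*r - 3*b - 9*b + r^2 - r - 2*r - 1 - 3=-12*b + r^2 + r*(3*b - 3) - 4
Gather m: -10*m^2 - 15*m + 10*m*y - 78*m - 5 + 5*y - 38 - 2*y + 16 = -10*m^2 + m*(10*y - 93) + 3*y - 27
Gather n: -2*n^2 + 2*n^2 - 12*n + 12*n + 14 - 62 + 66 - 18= 0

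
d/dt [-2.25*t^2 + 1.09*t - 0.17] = 1.09 - 4.5*t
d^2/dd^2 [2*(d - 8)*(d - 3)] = 4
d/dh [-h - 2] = -1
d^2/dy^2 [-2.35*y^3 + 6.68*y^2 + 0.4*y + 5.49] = 13.36 - 14.1*y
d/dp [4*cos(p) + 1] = -4*sin(p)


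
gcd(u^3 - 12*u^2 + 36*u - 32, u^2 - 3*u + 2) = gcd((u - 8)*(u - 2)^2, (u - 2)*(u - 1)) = u - 2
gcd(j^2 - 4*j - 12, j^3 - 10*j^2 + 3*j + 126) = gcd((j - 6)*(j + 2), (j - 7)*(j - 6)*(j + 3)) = j - 6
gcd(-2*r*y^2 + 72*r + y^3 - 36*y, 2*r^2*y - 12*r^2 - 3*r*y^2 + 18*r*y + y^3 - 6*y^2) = -2*r*y + 12*r + y^2 - 6*y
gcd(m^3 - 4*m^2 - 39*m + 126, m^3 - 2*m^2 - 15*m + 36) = m - 3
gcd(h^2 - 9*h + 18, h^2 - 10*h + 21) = h - 3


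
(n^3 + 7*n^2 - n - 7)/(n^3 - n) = (n + 7)/n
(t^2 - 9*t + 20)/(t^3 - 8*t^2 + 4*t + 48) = (t - 5)/(t^2 - 4*t - 12)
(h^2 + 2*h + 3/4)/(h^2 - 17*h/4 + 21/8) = 2*(4*h^2 + 8*h + 3)/(8*h^2 - 34*h + 21)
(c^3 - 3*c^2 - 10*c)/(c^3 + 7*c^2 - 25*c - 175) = c*(c + 2)/(c^2 + 12*c + 35)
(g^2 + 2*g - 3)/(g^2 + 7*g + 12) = (g - 1)/(g + 4)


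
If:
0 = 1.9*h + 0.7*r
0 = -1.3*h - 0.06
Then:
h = -0.05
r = 0.13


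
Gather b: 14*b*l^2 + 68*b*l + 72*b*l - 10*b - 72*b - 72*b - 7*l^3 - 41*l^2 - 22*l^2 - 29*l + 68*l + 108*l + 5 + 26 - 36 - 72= b*(14*l^2 + 140*l - 154) - 7*l^3 - 63*l^2 + 147*l - 77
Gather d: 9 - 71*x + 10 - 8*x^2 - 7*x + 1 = -8*x^2 - 78*x + 20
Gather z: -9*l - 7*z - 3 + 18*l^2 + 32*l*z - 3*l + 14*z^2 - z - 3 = 18*l^2 - 12*l + 14*z^2 + z*(32*l - 8) - 6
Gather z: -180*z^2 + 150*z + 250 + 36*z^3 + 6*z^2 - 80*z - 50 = 36*z^3 - 174*z^2 + 70*z + 200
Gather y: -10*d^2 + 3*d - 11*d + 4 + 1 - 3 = -10*d^2 - 8*d + 2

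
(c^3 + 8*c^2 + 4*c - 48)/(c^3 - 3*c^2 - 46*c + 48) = (c^2 + 2*c - 8)/(c^2 - 9*c + 8)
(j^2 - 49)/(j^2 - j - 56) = (j - 7)/(j - 8)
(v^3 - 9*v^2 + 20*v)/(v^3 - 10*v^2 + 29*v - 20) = v/(v - 1)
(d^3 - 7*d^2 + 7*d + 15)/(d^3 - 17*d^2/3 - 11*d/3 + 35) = 3*(d + 1)/(3*d + 7)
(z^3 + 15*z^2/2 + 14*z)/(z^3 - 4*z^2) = (z^2 + 15*z/2 + 14)/(z*(z - 4))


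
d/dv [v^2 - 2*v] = 2*v - 2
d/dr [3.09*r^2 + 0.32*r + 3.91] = 6.18*r + 0.32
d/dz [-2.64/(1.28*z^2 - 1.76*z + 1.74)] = (6.7584*z - 4.6464)/(1.28*z^2 - 1.76*z + 1.74)^2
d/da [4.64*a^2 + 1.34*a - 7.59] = 9.28*a + 1.34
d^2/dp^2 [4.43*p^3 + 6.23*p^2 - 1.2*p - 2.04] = 26.58*p + 12.46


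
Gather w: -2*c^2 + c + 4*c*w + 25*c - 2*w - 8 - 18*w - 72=-2*c^2 + 26*c + w*(4*c - 20) - 80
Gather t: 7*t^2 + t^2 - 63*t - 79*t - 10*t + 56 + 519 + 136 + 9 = 8*t^2 - 152*t + 720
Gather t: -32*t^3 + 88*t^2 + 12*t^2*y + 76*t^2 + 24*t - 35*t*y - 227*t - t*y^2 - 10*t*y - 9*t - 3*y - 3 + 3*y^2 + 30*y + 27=-32*t^3 + t^2*(12*y + 164) + t*(-y^2 - 45*y - 212) + 3*y^2 + 27*y + 24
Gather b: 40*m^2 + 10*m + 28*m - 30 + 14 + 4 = 40*m^2 + 38*m - 12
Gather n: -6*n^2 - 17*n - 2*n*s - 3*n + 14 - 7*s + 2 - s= -6*n^2 + n*(-2*s - 20) - 8*s + 16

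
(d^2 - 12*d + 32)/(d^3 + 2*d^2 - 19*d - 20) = (d - 8)/(d^2 + 6*d + 5)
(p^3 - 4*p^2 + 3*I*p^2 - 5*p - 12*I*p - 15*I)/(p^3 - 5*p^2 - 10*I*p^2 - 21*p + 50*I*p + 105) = (p^2 + p*(1 + 3*I) + 3*I)/(p^2 - 10*I*p - 21)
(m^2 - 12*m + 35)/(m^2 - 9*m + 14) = (m - 5)/(m - 2)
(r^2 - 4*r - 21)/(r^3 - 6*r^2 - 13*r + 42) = 1/(r - 2)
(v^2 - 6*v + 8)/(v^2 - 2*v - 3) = (-v^2 + 6*v - 8)/(-v^2 + 2*v + 3)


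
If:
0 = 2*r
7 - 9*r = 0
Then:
No Solution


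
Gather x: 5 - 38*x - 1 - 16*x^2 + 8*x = -16*x^2 - 30*x + 4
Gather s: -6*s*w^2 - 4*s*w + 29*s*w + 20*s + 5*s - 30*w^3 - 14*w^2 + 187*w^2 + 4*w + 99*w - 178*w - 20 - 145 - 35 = s*(-6*w^2 + 25*w + 25) - 30*w^3 + 173*w^2 - 75*w - 200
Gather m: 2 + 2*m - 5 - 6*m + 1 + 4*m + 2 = 0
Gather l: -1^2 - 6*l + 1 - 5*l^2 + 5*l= -5*l^2 - l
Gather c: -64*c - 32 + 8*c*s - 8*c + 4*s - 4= c*(8*s - 72) + 4*s - 36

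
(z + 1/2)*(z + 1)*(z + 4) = z^3 + 11*z^2/2 + 13*z/2 + 2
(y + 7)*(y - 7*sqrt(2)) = y^2 - 7*sqrt(2)*y + 7*y - 49*sqrt(2)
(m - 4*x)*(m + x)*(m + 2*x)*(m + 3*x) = m^4 + 2*m^3*x - 13*m^2*x^2 - 38*m*x^3 - 24*x^4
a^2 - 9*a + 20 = (a - 5)*(a - 4)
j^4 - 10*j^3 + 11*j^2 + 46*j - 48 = (j - 8)*(j - 3)*(j - 1)*(j + 2)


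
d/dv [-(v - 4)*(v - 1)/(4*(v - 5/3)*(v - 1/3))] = 9*(-27*v^2 + 62*v - 47)/(4*(81*v^4 - 324*v^3 + 414*v^2 - 180*v + 25))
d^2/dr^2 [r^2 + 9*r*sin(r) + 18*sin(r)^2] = -9*r*sin(r) - 72*sin(r)^2 + 18*cos(r) + 38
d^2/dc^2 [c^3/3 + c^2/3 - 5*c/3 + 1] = 2*c + 2/3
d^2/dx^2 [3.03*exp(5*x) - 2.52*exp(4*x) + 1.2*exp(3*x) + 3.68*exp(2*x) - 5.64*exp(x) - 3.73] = (75.75*exp(4*x) - 40.32*exp(3*x) + 10.8*exp(2*x) + 14.72*exp(x) - 5.64)*exp(x)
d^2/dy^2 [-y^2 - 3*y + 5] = -2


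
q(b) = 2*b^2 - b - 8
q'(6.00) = 23.00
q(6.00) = 58.00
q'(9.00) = 35.00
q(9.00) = 145.00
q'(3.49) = 12.96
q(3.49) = 12.87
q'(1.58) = 5.32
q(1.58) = -4.59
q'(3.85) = 14.40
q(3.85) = 17.80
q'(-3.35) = -14.40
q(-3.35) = 17.80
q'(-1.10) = -5.40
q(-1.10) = -4.48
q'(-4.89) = -20.56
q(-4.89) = 44.71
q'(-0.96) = -4.84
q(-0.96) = -5.20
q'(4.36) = 16.44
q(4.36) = 25.66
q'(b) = 4*b - 1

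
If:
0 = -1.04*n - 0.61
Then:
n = -0.59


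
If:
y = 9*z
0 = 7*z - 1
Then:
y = 9/7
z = 1/7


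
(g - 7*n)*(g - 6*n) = g^2 - 13*g*n + 42*n^2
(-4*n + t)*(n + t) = -4*n^2 - 3*n*t + t^2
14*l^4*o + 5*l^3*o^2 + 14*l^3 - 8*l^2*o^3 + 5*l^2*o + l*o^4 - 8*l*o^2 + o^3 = (-7*l + o)*(-2*l + o)*(l + o)*(l*o + 1)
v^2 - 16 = (v - 4)*(v + 4)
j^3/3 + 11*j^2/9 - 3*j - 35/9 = (j/3 + 1/3)*(j - 7/3)*(j + 5)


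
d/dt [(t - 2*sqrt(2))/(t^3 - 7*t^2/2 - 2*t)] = 2*(-t*(-2*t^2 + 7*t + 4) + 2*(t - 2*sqrt(2))*(-3*t^2 + 7*t + 2))/(t^2*(-2*t^2 + 7*t + 4)^2)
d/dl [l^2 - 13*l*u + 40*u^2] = 2*l - 13*u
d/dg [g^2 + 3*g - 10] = 2*g + 3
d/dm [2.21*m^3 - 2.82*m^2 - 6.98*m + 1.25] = 6.63*m^2 - 5.64*m - 6.98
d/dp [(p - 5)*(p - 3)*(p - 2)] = 3*p^2 - 20*p + 31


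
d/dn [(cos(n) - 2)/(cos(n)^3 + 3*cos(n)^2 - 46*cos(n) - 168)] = (-21*cos(n) - 3*cos(2*n) + cos(3*n) + 517)*sin(n)/(2*(cos(n)^3 + 3*cos(n)^2 - 46*cos(n) - 168)^2)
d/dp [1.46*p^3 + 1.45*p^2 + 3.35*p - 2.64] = 4.38*p^2 + 2.9*p + 3.35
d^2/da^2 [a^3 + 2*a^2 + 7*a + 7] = 6*a + 4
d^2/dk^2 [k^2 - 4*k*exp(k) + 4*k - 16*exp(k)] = -4*k*exp(k) - 24*exp(k) + 2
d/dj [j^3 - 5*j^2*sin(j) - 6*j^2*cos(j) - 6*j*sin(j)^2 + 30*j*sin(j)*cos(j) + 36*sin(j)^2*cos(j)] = 6*j^2*sin(j) - 5*j^2*cos(j) + 3*j^2 - 10*j*sin(j) - 6*j*sin(2*j) - 12*j*cos(j) + 30*j*cos(2*j) - 9*sin(j) + 15*sin(2*j) + 27*sin(3*j) + 3*cos(2*j) - 3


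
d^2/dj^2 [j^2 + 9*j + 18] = 2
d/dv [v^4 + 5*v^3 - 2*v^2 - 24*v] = 4*v^3 + 15*v^2 - 4*v - 24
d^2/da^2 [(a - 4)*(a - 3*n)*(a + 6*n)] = 6*a + 6*n - 8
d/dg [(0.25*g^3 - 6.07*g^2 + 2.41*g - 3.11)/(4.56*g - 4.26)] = (2.28*g^3 - 30.8742*g^2 + 51.7164*g + 3.915)/(20.7936*g^2 - 38.8512*g + 18.1476)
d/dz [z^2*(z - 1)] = z*(3*z - 2)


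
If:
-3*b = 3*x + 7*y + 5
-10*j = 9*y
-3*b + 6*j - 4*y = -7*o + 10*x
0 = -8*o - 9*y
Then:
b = -727*y/840 - 50/21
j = -9*y/10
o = -9*y/8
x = 5/7 - 411*y/280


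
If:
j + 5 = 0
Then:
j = -5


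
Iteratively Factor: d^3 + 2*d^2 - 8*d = (d + 4)*(d^2 - 2*d) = (d - 2)*(d + 4)*(d)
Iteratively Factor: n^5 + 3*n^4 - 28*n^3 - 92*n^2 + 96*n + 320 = (n + 4)*(n^4 - n^3 - 24*n^2 + 4*n + 80) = (n + 2)*(n + 4)*(n^3 - 3*n^2 - 18*n + 40) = (n + 2)*(n + 4)^2*(n^2 - 7*n + 10) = (n - 2)*(n + 2)*(n + 4)^2*(n - 5)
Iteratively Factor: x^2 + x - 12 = (x + 4)*(x - 3)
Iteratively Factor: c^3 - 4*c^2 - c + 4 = (c - 1)*(c^2 - 3*c - 4) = (c - 1)*(c + 1)*(c - 4)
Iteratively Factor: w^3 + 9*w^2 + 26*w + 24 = (w + 3)*(w^2 + 6*w + 8) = (w + 3)*(w + 4)*(w + 2)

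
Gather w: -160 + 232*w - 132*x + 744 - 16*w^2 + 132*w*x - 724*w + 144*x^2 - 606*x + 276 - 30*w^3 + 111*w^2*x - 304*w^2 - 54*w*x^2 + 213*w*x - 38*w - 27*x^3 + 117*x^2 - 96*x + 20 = -30*w^3 + w^2*(111*x - 320) + w*(-54*x^2 + 345*x - 530) - 27*x^3 + 261*x^2 - 834*x + 880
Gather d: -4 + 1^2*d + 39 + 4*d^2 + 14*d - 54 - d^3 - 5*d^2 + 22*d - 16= -d^3 - d^2 + 37*d - 35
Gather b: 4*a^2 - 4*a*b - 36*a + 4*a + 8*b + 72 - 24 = 4*a^2 - 32*a + b*(8 - 4*a) + 48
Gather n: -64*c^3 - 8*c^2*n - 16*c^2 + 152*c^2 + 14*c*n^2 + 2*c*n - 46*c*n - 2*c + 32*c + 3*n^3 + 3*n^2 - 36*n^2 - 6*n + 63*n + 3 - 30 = -64*c^3 + 136*c^2 + 30*c + 3*n^3 + n^2*(14*c - 33) + n*(-8*c^2 - 44*c + 57) - 27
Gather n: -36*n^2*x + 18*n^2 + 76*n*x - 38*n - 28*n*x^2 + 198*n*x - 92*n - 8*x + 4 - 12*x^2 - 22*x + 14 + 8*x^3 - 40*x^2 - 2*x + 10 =n^2*(18 - 36*x) + n*(-28*x^2 + 274*x - 130) + 8*x^3 - 52*x^2 - 32*x + 28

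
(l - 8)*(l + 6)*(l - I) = l^3 - 2*l^2 - I*l^2 - 48*l + 2*I*l + 48*I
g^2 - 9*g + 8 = (g - 8)*(g - 1)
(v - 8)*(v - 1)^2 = v^3 - 10*v^2 + 17*v - 8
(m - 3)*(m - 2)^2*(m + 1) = m^4 - 6*m^3 + 9*m^2 + 4*m - 12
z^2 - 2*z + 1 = (z - 1)^2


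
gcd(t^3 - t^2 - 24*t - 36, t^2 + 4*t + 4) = t + 2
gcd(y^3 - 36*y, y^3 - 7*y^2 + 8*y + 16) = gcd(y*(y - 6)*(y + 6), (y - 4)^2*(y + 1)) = 1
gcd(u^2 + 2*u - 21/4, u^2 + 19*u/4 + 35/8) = u + 7/2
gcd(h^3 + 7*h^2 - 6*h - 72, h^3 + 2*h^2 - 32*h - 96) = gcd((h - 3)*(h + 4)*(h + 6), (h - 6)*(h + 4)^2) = h + 4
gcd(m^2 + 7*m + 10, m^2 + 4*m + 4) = m + 2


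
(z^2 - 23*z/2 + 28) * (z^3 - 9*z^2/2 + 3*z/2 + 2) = z^5 - 16*z^4 + 325*z^3/4 - 565*z^2/4 + 19*z + 56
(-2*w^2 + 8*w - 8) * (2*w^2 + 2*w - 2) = -4*w^4 + 12*w^3 + 4*w^2 - 32*w + 16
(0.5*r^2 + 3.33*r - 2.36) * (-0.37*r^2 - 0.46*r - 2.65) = -0.185*r^4 - 1.4621*r^3 - 1.9836*r^2 - 7.7389*r + 6.254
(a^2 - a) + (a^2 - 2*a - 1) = 2*a^2 - 3*a - 1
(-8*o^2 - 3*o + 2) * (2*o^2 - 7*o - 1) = -16*o^4 + 50*o^3 + 33*o^2 - 11*o - 2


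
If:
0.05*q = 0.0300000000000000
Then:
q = 0.60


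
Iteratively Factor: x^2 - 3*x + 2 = (x - 1)*(x - 2)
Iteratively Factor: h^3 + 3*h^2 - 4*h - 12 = (h + 2)*(h^2 + h - 6) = (h + 2)*(h + 3)*(h - 2)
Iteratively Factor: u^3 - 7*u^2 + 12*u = (u - 3)*(u^2 - 4*u) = (u - 4)*(u - 3)*(u)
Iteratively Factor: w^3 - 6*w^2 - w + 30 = (w - 5)*(w^2 - w - 6) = (w - 5)*(w + 2)*(w - 3)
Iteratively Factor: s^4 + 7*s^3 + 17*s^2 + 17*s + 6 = (s + 2)*(s^3 + 5*s^2 + 7*s + 3) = (s + 1)*(s + 2)*(s^2 + 4*s + 3) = (s + 1)^2*(s + 2)*(s + 3)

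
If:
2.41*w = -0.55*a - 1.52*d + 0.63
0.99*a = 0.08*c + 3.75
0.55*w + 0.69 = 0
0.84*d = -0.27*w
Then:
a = 5.53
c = 21.54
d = 0.40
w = -1.25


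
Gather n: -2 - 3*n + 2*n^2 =2*n^2 - 3*n - 2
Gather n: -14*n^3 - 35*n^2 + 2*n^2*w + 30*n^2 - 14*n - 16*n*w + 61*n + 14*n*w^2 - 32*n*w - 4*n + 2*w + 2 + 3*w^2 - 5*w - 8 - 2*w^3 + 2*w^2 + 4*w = -14*n^3 + n^2*(2*w - 5) + n*(14*w^2 - 48*w + 43) - 2*w^3 + 5*w^2 + w - 6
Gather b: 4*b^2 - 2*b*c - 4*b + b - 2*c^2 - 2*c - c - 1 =4*b^2 + b*(-2*c - 3) - 2*c^2 - 3*c - 1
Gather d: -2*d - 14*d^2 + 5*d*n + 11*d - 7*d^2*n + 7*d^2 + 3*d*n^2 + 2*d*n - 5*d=d^2*(-7*n - 7) + d*(3*n^2 + 7*n + 4)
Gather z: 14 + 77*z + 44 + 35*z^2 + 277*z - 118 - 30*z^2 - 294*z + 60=5*z^2 + 60*z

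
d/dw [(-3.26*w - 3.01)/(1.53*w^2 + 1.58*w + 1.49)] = (4.9878*w^2 + 9.2106*w - 0.101599999999999)/(2.3409*w^4 + 4.8348*w^3 + 7.0558*w^2 + 4.7084*w + 2.2201)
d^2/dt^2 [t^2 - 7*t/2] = 2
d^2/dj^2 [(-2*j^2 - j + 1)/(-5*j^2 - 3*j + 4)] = 10*(-j^3 + 9*j^2 + 3*j + 3)/(125*j^6 + 225*j^5 - 165*j^4 - 333*j^3 + 132*j^2 + 144*j - 64)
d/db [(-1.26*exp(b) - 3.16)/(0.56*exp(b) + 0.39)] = 1.2782*exp(b)/(0.56*exp(b) + 0.39)^2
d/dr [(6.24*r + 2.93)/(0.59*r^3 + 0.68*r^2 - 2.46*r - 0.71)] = (-7.3632*r^3 - 9.4293*r^2 - 3.9848*r + 2.7774)/(0.3481*r^6 + 0.8024*r^5 - 2.4404*r^4 - 4.1834*r^3 + 5.086*r^2 + 3.4932*r + 0.5041)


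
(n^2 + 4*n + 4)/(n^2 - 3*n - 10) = (n + 2)/(n - 5)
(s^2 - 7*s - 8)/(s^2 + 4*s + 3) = (s - 8)/(s + 3)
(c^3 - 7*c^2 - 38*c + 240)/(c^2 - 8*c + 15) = (c^2 - 2*c - 48)/(c - 3)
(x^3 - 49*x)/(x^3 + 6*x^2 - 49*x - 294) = x/(x + 6)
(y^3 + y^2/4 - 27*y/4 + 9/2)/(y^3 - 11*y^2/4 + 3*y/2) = (y + 3)/y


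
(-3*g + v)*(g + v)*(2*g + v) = -6*g^3 - 7*g^2*v + v^3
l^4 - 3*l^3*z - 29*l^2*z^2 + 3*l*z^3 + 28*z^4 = (l - 7*z)*(l - z)*(l + z)*(l + 4*z)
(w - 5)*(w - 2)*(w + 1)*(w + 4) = w^4 - 2*w^3 - 21*w^2 + 22*w + 40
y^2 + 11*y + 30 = (y + 5)*(y + 6)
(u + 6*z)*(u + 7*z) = u^2 + 13*u*z + 42*z^2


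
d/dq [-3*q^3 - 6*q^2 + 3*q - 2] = -9*q^2 - 12*q + 3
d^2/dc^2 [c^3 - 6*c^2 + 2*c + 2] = 6*c - 12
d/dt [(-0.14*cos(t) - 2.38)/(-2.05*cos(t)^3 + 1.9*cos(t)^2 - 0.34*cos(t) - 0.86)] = (0.574*cos(t)^3 + 14.371*cos(t)^2 - 9.044*cos(t) + 0.6888)*sin(t)/(4.2025*cos(t)^6 - 7.79*cos(t)^5 + 5.004*cos(t)^4 + 2.234*cos(t)^3 - 3.1524*cos(t)^2 + 0.5848*cos(t) + 0.7396)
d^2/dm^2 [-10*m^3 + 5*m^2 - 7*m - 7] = 10 - 60*m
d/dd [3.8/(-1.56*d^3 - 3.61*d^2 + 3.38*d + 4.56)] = (17.784*d^2 + 27.436*d - 12.844)/(1.56*d^3 + 3.61*d^2 - 3.38*d - 4.56)^2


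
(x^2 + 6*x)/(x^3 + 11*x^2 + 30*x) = 1/(x + 5)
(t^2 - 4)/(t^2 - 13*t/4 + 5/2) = 4*(t + 2)/(4*t - 5)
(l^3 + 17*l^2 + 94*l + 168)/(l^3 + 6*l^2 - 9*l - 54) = (l^2 + 11*l + 28)/(l^2 - 9)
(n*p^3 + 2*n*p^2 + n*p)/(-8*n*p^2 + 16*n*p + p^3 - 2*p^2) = n*(p^2 + 2*p + 1)/(-8*n*p + 16*n + p^2 - 2*p)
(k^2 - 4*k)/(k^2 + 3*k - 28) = k/(k + 7)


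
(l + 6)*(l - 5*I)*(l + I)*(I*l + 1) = I*l^4 + 5*l^3 + 6*I*l^3 + 30*l^2 + I*l^2 + 5*l + 6*I*l + 30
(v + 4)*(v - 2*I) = v^2 + 4*v - 2*I*v - 8*I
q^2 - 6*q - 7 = (q - 7)*(q + 1)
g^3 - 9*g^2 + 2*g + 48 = (g - 8)*(g - 3)*(g + 2)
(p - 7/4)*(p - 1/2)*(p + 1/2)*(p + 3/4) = p^4 - p^3 - 25*p^2/16 + p/4 + 21/64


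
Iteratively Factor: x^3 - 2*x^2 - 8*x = (x - 4)*(x^2 + 2*x) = x*(x - 4)*(x + 2)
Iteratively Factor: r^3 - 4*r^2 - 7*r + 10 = (r - 1)*(r^2 - 3*r - 10) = (r - 1)*(r + 2)*(r - 5)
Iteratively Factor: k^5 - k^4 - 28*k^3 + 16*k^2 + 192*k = (k)*(k^4 - k^3 - 28*k^2 + 16*k + 192) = k*(k - 4)*(k^3 + 3*k^2 - 16*k - 48) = k*(k - 4)*(k + 3)*(k^2 - 16) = k*(k - 4)*(k + 3)*(k + 4)*(k - 4)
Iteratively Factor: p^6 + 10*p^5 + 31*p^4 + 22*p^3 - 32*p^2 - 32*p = (p + 4)*(p^5 + 6*p^4 + 7*p^3 - 6*p^2 - 8*p) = (p + 4)^2*(p^4 + 2*p^3 - p^2 - 2*p) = (p + 1)*(p + 4)^2*(p^3 + p^2 - 2*p) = p*(p + 1)*(p + 4)^2*(p^2 + p - 2) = p*(p - 1)*(p + 1)*(p + 4)^2*(p + 2)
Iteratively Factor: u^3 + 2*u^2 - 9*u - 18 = (u + 2)*(u^2 - 9) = (u - 3)*(u + 2)*(u + 3)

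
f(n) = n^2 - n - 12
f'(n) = 2*n - 1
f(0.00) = -12.00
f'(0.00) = -1.00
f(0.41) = -12.24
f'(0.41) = -0.18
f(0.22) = -12.17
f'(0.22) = -0.56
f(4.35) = 2.57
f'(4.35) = 7.70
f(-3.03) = 0.21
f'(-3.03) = -7.06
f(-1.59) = -7.88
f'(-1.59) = -4.18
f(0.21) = -12.17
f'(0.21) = -0.58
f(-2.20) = -4.96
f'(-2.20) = -5.40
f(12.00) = 120.00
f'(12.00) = 23.00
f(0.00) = -12.00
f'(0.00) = -1.00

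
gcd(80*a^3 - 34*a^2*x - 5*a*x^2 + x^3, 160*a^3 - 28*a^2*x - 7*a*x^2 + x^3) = -40*a^2 - 3*a*x + x^2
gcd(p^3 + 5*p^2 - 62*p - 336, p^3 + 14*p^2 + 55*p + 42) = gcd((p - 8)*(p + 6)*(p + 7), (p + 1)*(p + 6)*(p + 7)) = p^2 + 13*p + 42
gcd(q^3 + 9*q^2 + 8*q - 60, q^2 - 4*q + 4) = q - 2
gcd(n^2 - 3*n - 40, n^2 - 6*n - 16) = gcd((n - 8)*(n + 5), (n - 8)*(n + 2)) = n - 8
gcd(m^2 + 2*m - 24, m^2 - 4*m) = m - 4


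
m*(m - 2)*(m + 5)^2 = m^4 + 8*m^3 + 5*m^2 - 50*m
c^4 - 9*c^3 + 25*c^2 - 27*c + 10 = (c - 5)*(c - 2)*(c - 1)^2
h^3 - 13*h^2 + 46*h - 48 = (h - 8)*(h - 3)*(h - 2)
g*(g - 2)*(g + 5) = g^3 + 3*g^2 - 10*g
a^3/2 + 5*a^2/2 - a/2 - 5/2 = (a/2 + 1/2)*(a - 1)*(a + 5)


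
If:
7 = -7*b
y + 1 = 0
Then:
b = -1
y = -1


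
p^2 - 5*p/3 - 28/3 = (p - 4)*(p + 7/3)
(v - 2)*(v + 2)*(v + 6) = v^3 + 6*v^2 - 4*v - 24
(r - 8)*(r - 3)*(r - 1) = r^3 - 12*r^2 + 35*r - 24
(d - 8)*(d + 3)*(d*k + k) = d^3*k - 4*d^2*k - 29*d*k - 24*k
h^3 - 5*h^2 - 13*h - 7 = (h - 7)*(h + 1)^2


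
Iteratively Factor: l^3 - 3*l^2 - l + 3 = (l - 3)*(l^2 - 1) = (l - 3)*(l + 1)*(l - 1)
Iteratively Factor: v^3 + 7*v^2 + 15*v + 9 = (v + 3)*(v^2 + 4*v + 3) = (v + 3)^2*(v + 1)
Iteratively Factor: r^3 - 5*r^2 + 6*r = (r)*(r^2 - 5*r + 6) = r*(r - 2)*(r - 3)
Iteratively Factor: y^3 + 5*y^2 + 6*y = (y + 3)*(y^2 + 2*y) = (y + 2)*(y + 3)*(y)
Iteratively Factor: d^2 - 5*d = (d)*(d - 5)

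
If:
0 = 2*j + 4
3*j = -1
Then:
No Solution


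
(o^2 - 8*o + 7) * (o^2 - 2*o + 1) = o^4 - 10*o^3 + 24*o^2 - 22*o + 7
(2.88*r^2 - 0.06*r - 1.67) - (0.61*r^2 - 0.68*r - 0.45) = 2.27*r^2 + 0.62*r - 1.22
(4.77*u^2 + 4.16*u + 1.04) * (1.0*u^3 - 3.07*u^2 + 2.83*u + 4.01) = 4.77*u^5 - 10.4839*u^4 + 1.7679*u^3 + 27.7077*u^2 + 19.6248*u + 4.1704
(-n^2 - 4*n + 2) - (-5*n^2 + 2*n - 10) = 4*n^2 - 6*n + 12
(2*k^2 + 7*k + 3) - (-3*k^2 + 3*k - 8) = 5*k^2 + 4*k + 11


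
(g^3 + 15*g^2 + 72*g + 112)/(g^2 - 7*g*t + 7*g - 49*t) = (-g^2 - 8*g - 16)/(-g + 7*t)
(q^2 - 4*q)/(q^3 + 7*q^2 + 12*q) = (q - 4)/(q^2 + 7*q + 12)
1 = 1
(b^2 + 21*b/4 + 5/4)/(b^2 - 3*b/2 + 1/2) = (4*b^2 + 21*b + 5)/(2*(2*b^2 - 3*b + 1))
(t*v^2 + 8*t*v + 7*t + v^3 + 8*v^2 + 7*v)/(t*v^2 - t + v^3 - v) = (v + 7)/(v - 1)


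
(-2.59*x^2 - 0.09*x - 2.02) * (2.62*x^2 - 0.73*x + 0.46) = -6.7858*x^4 + 1.6549*x^3 - 6.4181*x^2 + 1.4332*x - 0.9292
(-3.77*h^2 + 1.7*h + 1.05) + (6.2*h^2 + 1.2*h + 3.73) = 2.43*h^2 + 2.9*h + 4.78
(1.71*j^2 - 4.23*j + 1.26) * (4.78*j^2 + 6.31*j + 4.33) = 8.1738*j^4 - 9.4293*j^3 - 13.2642*j^2 - 10.3653*j + 5.4558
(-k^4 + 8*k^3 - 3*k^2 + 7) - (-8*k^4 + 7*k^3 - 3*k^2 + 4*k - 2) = 7*k^4 + k^3 - 4*k + 9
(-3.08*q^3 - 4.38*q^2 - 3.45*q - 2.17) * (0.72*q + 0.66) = -2.2176*q^4 - 5.1864*q^3 - 5.3748*q^2 - 3.8394*q - 1.4322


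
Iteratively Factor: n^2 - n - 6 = (n + 2)*(n - 3)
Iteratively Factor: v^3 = (v)*(v^2) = v^2*(v)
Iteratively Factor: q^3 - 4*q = (q - 2)*(q^2 + 2*q) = (q - 2)*(q + 2)*(q)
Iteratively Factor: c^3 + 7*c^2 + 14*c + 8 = (c + 1)*(c^2 + 6*c + 8) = (c + 1)*(c + 2)*(c + 4)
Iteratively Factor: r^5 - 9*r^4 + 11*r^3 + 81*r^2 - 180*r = (r - 3)*(r^4 - 6*r^3 - 7*r^2 + 60*r) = (r - 3)*(r + 3)*(r^3 - 9*r^2 + 20*r) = r*(r - 3)*(r + 3)*(r^2 - 9*r + 20) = r*(r - 4)*(r - 3)*(r + 3)*(r - 5)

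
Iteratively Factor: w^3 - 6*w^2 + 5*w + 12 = (w + 1)*(w^2 - 7*w + 12) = (w - 4)*(w + 1)*(w - 3)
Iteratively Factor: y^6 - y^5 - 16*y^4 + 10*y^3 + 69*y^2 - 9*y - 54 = (y + 3)*(y^5 - 4*y^4 - 4*y^3 + 22*y^2 + 3*y - 18) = (y - 3)*(y + 3)*(y^4 - y^3 - 7*y^2 + y + 6) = (y - 3)*(y + 1)*(y + 3)*(y^3 - 2*y^2 - 5*y + 6) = (y - 3)*(y + 1)*(y + 2)*(y + 3)*(y^2 - 4*y + 3) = (y - 3)*(y - 1)*(y + 1)*(y + 2)*(y + 3)*(y - 3)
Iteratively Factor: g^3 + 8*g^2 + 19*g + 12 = (g + 3)*(g^2 + 5*g + 4) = (g + 3)*(g + 4)*(g + 1)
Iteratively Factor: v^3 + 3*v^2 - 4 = (v + 2)*(v^2 + v - 2) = (v - 1)*(v + 2)*(v + 2)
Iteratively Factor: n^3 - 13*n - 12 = (n + 3)*(n^2 - 3*n - 4) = (n - 4)*(n + 3)*(n + 1)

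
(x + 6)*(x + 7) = x^2 + 13*x + 42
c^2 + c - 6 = (c - 2)*(c + 3)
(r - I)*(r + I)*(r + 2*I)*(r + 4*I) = r^4 + 6*I*r^3 - 7*r^2 + 6*I*r - 8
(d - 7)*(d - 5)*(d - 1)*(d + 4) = d^4 - 9*d^3 - 5*d^2 + 153*d - 140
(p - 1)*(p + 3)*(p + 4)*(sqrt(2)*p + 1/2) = sqrt(2)*p^4 + p^3/2 + 6*sqrt(2)*p^3 + 3*p^2 + 5*sqrt(2)*p^2 - 12*sqrt(2)*p + 5*p/2 - 6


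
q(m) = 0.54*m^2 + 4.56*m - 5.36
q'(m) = 1.08*m + 4.56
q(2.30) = 7.98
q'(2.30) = 7.04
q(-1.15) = -9.89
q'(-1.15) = 3.32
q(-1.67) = -11.47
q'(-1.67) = 2.76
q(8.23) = 68.74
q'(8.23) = 13.45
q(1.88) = 5.12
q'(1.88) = 6.59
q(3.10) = 13.97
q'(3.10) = 7.91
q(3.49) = 17.13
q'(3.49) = 8.33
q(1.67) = 3.76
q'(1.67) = 6.36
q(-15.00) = 47.74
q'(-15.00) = -11.64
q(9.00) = 79.42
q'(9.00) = 14.28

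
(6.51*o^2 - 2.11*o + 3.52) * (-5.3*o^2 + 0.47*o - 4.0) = -34.503*o^4 + 14.2427*o^3 - 45.6877*o^2 + 10.0944*o - 14.08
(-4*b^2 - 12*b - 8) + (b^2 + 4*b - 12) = -3*b^2 - 8*b - 20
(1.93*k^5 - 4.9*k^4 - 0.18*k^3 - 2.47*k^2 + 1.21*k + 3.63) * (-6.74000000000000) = -13.0082*k^5 + 33.026*k^4 + 1.2132*k^3 + 16.6478*k^2 - 8.1554*k - 24.4662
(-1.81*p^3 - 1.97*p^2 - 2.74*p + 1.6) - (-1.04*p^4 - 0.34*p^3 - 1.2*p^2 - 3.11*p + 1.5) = 1.04*p^4 - 1.47*p^3 - 0.77*p^2 + 0.37*p + 0.1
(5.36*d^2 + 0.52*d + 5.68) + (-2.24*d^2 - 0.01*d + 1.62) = 3.12*d^2 + 0.51*d + 7.3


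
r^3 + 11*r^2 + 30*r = r*(r + 5)*(r + 6)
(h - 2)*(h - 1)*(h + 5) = h^3 + 2*h^2 - 13*h + 10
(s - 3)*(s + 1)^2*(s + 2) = s^4 + s^3 - 7*s^2 - 13*s - 6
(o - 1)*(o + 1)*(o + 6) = o^3 + 6*o^2 - o - 6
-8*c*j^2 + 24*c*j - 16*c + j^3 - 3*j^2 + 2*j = (-8*c + j)*(j - 2)*(j - 1)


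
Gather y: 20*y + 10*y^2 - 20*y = 10*y^2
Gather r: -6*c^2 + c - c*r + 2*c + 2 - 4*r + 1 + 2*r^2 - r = -6*c^2 + 3*c + 2*r^2 + r*(-c - 5) + 3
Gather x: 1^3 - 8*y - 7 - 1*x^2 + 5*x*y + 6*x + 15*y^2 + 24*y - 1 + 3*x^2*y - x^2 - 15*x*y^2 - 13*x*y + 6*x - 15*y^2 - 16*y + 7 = x^2*(3*y - 2) + x*(-15*y^2 - 8*y + 12)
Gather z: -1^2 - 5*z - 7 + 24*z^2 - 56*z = 24*z^2 - 61*z - 8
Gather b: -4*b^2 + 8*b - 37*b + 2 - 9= -4*b^2 - 29*b - 7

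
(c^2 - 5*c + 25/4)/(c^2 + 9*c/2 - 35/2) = (c - 5/2)/(c + 7)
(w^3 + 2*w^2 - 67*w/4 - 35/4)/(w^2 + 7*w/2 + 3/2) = (2*w^2 + 3*w - 35)/(2*(w + 3))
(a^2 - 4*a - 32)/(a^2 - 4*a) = (a^2 - 4*a - 32)/(a*(a - 4))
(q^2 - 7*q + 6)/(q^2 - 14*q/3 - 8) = 3*(q - 1)/(3*q + 4)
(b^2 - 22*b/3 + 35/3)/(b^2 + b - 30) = (b - 7/3)/(b + 6)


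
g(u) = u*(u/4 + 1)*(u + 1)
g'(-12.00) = 79.00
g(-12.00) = -264.00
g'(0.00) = 1.00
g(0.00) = 0.00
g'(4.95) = 31.75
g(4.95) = 65.90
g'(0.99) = 4.21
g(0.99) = 2.46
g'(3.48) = 18.78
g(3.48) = 29.15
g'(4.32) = 25.80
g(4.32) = 47.80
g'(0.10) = 1.26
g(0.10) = 0.11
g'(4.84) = 30.67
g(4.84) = 62.47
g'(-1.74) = -1.08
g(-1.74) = 0.73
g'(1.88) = 8.35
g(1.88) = 7.96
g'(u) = u*(u/4 + 1) + u*(u + 1)/4 + (u/4 + 1)*(u + 1) = 3*u^2/4 + 5*u/2 + 1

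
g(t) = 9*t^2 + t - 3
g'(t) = 18*t + 1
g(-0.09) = -3.02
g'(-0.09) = -0.62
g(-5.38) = 252.12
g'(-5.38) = -95.84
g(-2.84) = 66.75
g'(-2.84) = -50.12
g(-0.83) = 2.37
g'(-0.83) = -13.94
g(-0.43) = -1.77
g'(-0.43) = -6.74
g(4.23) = 162.27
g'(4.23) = 77.14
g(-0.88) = 3.09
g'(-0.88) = -14.84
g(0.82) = 3.87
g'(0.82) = 15.76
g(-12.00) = 1281.00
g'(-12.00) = -215.00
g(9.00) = 735.00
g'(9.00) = 163.00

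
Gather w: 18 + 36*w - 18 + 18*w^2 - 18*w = 18*w^2 + 18*w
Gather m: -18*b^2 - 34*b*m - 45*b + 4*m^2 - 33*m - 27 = -18*b^2 - 45*b + 4*m^2 + m*(-34*b - 33) - 27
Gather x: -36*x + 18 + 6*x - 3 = 15 - 30*x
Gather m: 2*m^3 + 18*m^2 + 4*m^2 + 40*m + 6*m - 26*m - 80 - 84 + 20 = 2*m^3 + 22*m^2 + 20*m - 144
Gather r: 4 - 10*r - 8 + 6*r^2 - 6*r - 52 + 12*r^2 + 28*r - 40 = 18*r^2 + 12*r - 96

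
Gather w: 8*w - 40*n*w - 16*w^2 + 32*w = -16*w^2 + w*(40 - 40*n)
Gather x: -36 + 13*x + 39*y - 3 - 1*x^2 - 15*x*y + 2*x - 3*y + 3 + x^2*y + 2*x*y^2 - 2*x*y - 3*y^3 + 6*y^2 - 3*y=x^2*(y - 1) + x*(2*y^2 - 17*y + 15) - 3*y^3 + 6*y^2 + 33*y - 36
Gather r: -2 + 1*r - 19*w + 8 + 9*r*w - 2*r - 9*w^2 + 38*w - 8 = r*(9*w - 1) - 9*w^2 + 19*w - 2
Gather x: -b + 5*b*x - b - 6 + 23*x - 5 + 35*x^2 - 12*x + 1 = -2*b + 35*x^2 + x*(5*b + 11) - 10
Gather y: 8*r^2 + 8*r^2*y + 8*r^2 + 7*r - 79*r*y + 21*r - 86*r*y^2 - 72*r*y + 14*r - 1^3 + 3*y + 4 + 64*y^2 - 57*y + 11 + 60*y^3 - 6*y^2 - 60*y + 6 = 16*r^2 + 42*r + 60*y^3 + y^2*(58 - 86*r) + y*(8*r^2 - 151*r - 114) + 20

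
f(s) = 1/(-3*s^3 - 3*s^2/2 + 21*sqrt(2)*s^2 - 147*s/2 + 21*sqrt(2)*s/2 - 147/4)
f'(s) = (9*s^2 - 42*sqrt(2)*s + 3*s - 21*sqrt(2)/2 + 147/2)/(-3*s^3 - 3*s^2/2 + 21*sqrt(2)*s^2 - 147*s/2 + 21*sqrt(2)*s/2 - 147/4)^2 = 8*(6*s^2 - 28*sqrt(2)*s + 2*s - 7*sqrt(2) + 49)/(3*(4*s^3 - 28*sqrt(2)*s^2 + 2*s^2 - 14*sqrt(2)*s + 98*s + 49)^2)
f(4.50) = -0.33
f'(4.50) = -1.40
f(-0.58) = 0.14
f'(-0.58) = 1.75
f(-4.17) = 0.00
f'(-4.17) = 0.00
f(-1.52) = 0.01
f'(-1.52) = 0.01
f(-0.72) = 0.05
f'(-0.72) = 0.23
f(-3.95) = 0.00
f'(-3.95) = 0.00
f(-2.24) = 0.00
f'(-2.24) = 0.00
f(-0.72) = 0.05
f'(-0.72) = 0.23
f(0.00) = -0.03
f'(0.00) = 0.04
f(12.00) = 0.00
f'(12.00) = 0.00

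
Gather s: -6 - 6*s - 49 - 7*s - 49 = -13*s - 104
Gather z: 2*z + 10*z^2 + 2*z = 10*z^2 + 4*z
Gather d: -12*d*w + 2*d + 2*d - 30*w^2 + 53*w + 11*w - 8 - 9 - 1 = d*(4 - 12*w) - 30*w^2 + 64*w - 18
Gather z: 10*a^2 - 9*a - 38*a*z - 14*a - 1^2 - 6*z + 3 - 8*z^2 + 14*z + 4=10*a^2 - 23*a - 8*z^2 + z*(8 - 38*a) + 6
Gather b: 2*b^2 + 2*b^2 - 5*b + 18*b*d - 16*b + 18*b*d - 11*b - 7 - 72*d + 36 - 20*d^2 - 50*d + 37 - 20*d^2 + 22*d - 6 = 4*b^2 + b*(36*d - 32) - 40*d^2 - 100*d + 60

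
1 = 1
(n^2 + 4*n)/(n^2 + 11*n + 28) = n/(n + 7)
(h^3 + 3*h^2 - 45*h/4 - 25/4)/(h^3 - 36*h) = (4*h^3 + 12*h^2 - 45*h - 25)/(4*h*(h^2 - 36))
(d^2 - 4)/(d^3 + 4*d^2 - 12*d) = (d + 2)/(d*(d + 6))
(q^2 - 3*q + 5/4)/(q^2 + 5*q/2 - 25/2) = (q - 1/2)/(q + 5)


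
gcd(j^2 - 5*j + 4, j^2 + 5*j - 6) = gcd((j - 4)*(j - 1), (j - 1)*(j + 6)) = j - 1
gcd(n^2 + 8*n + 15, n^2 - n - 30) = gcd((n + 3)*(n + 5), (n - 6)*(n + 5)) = n + 5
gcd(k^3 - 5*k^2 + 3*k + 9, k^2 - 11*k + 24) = k - 3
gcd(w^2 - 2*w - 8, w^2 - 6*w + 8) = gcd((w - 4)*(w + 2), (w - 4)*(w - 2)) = w - 4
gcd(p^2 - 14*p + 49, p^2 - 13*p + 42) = p - 7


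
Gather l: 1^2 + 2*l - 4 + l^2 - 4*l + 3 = l^2 - 2*l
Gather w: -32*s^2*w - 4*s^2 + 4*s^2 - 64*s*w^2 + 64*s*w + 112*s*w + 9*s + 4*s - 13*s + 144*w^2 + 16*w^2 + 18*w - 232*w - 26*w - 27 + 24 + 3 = w^2*(160 - 64*s) + w*(-32*s^2 + 176*s - 240)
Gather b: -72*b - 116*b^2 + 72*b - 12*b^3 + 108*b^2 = -12*b^3 - 8*b^2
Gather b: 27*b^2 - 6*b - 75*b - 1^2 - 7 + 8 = 27*b^2 - 81*b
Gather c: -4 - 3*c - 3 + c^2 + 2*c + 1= c^2 - c - 6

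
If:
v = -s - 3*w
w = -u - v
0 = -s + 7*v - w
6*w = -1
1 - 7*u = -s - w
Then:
No Solution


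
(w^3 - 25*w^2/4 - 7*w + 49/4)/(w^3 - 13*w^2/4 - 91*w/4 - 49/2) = (w - 1)/(w + 2)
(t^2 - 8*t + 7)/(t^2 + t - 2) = (t - 7)/(t + 2)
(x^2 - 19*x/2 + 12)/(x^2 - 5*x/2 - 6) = (-2*x^2 + 19*x - 24)/(-2*x^2 + 5*x + 12)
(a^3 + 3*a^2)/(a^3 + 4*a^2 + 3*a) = a/(a + 1)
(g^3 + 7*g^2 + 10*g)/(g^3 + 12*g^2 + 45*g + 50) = g/(g + 5)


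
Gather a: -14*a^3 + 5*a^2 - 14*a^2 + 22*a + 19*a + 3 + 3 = -14*a^3 - 9*a^2 + 41*a + 6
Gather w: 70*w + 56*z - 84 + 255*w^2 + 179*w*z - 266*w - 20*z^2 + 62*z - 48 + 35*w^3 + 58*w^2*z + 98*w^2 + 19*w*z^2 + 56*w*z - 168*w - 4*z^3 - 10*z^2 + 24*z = 35*w^3 + w^2*(58*z + 353) + w*(19*z^2 + 235*z - 364) - 4*z^3 - 30*z^2 + 142*z - 132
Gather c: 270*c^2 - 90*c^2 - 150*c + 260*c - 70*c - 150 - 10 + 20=180*c^2 + 40*c - 140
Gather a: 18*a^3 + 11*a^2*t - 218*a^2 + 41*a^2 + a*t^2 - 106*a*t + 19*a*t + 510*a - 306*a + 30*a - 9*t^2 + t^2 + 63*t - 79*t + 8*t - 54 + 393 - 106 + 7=18*a^3 + a^2*(11*t - 177) + a*(t^2 - 87*t + 234) - 8*t^2 - 8*t + 240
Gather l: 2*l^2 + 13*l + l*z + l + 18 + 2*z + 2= 2*l^2 + l*(z + 14) + 2*z + 20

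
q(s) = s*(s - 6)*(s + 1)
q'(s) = s*(s - 6) + s*(s + 1) + (s - 6)*(s + 1) = 3*s^2 - 10*s - 6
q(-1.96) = -14.98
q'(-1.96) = 25.12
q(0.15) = -1.01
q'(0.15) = -7.43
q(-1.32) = -3.09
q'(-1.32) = 12.43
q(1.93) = -23.02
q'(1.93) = -14.13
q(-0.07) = 0.40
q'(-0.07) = -5.29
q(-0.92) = 0.51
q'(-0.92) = 5.74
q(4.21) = -39.26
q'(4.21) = 5.07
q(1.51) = -17.02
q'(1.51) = -14.26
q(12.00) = 936.00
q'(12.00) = 306.00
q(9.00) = 270.00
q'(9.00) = 147.00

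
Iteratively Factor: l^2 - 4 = (l + 2)*(l - 2)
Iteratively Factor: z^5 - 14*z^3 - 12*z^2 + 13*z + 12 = (z + 1)*(z^4 - z^3 - 13*z^2 + z + 12) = (z - 1)*(z + 1)*(z^3 - 13*z - 12) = (z - 1)*(z + 1)*(z + 3)*(z^2 - 3*z - 4) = (z - 4)*(z - 1)*(z + 1)*(z + 3)*(z + 1)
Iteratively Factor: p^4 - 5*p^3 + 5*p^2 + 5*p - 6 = (p - 2)*(p^3 - 3*p^2 - p + 3) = (p - 3)*(p - 2)*(p^2 - 1) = (p - 3)*(p - 2)*(p + 1)*(p - 1)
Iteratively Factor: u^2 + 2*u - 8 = (u - 2)*(u + 4)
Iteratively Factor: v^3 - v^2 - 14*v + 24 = (v + 4)*(v^2 - 5*v + 6) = (v - 2)*(v + 4)*(v - 3)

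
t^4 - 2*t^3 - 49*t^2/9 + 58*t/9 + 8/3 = (t - 3)*(t - 4/3)*(t + 1/3)*(t + 2)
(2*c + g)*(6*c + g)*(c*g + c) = 12*c^3*g + 12*c^3 + 8*c^2*g^2 + 8*c^2*g + c*g^3 + c*g^2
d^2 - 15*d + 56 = (d - 8)*(d - 7)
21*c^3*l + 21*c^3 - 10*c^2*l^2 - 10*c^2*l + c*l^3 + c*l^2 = (-7*c + l)*(-3*c + l)*(c*l + c)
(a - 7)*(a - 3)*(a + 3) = a^3 - 7*a^2 - 9*a + 63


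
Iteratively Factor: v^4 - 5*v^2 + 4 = (v + 2)*(v^3 - 2*v^2 - v + 2) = (v - 2)*(v + 2)*(v^2 - 1) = (v - 2)*(v - 1)*(v + 2)*(v + 1)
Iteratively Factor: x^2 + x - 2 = (x - 1)*(x + 2)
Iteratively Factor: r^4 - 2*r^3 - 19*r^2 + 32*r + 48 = (r - 4)*(r^3 + 2*r^2 - 11*r - 12) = (r - 4)*(r - 3)*(r^2 + 5*r + 4) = (r - 4)*(r - 3)*(r + 1)*(r + 4)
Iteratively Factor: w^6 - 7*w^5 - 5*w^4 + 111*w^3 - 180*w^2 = (w + 4)*(w^5 - 11*w^4 + 39*w^3 - 45*w^2) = (w - 3)*(w + 4)*(w^4 - 8*w^3 + 15*w^2) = w*(w - 3)*(w + 4)*(w^3 - 8*w^2 + 15*w) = w*(w - 5)*(w - 3)*(w + 4)*(w^2 - 3*w) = w^2*(w - 5)*(w - 3)*(w + 4)*(w - 3)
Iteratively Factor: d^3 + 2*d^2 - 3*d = (d + 3)*(d^2 - d) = (d - 1)*(d + 3)*(d)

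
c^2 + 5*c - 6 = (c - 1)*(c + 6)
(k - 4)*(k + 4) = k^2 - 16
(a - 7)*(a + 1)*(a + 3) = a^3 - 3*a^2 - 25*a - 21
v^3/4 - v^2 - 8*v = v*(v/4 + 1)*(v - 8)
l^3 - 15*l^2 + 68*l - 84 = (l - 7)*(l - 6)*(l - 2)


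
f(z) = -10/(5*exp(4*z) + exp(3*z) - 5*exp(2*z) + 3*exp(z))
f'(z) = -10*(-20*exp(4*z) - 3*exp(3*z) + 10*exp(2*z) - 3*exp(z))/(5*exp(4*z) + exp(3*z) - 5*exp(2*z) + 3*exp(z))^2 = 10*(20*exp(3*z) + 3*exp(2*z) - 10*exp(z) + 3)*exp(-z)/(5*exp(3*z) + exp(2*z) - 5*exp(z) + 3)^2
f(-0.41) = -9.51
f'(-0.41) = 21.21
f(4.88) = -0.00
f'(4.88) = 0.00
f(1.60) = -0.00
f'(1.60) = 0.01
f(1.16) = -0.02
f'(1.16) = 0.08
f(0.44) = -0.39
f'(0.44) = 1.67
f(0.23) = -0.96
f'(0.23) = 4.08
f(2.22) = -0.00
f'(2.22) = 0.00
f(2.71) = -0.00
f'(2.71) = 0.00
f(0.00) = -2.50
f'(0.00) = 10.00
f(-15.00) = -10896730.13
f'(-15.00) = 10896724.57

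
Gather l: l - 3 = l - 3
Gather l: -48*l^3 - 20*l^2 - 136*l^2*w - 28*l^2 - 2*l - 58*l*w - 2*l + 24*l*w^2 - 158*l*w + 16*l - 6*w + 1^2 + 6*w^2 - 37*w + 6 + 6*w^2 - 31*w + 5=-48*l^3 + l^2*(-136*w - 48) + l*(24*w^2 - 216*w + 12) + 12*w^2 - 74*w + 12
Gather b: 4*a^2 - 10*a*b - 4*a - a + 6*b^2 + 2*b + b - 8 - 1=4*a^2 - 5*a + 6*b^2 + b*(3 - 10*a) - 9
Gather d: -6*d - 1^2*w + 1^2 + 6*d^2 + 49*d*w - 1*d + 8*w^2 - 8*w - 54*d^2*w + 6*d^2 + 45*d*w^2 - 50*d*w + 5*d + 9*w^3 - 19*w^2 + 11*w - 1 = d^2*(12 - 54*w) + d*(45*w^2 - w - 2) + 9*w^3 - 11*w^2 + 2*w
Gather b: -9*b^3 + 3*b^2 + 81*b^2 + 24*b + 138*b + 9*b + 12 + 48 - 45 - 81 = -9*b^3 + 84*b^2 + 171*b - 66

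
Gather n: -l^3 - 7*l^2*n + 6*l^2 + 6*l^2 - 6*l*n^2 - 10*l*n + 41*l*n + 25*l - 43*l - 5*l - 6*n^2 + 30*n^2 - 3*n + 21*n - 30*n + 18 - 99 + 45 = -l^3 + 12*l^2 - 23*l + n^2*(24 - 6*l) + n*(-7*l^2 + 31*l - 12) - 36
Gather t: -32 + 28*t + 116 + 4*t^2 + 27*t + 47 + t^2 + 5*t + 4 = 5*t^2 + 60*t + 135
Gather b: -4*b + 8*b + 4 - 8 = 4*b - 4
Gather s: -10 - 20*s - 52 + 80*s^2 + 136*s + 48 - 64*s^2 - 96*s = 16*s^2 + 20*s - 14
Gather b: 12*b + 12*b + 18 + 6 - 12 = 24*b + 12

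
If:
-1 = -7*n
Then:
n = 1/7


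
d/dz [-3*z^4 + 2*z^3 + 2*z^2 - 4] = 2*z*(-6*z^2 + 3*z + 2)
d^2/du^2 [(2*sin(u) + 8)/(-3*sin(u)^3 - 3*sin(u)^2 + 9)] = 2*(4*sin(u)^7 + 39*sin(u)^6 + 39*sin(u)^5 + sin(u)^4 + 60*sin(u)^3 - 12*sin(u)^2 - 81*sin(u) - 24)/(3*(sin(u)^3 + sin(u)^2 - 3)^3)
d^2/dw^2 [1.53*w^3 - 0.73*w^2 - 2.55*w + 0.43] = 9.18*w - 1.46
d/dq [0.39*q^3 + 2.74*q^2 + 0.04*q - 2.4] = 1.17*q^2 + 5.48*q + 0.04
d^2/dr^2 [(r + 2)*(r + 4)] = 2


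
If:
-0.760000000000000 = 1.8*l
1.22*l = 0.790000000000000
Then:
No Solution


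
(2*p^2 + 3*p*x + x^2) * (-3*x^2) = -6*p^2*x^2 - 9*p*x^3 - 3*x^4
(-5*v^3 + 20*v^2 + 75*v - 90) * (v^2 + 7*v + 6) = -5*v^5 - 15*v^4 + 185*v^3 + 555*v^2 - 180*v - 540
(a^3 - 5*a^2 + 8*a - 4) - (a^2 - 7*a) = a^3 - 6*a^2 + 15*a - 4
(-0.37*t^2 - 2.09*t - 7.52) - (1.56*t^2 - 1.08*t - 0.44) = -1.93*t^2 - 1.01*t - 7.08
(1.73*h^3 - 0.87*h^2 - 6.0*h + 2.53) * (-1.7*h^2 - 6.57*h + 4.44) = -2.941*h^5 - 9.8871*h^4 + 23.5971*h^3 + 31.2562*h^2 - 43.2621*h + 11.2332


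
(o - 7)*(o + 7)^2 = o^3 + 7*o^2 - 49*o - 343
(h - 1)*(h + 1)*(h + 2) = h^3 + 2*h^2 - h - 2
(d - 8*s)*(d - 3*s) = d^2 - 11*d*s + 24*s^2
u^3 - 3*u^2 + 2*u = u*(u - 2)*(u - 1)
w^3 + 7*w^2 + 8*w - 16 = (w - 1)*(w + 4)^2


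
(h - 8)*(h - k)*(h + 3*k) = h^3 + 2*h^2*k - 8*h^2 - 3*h*k^2 - 16*h*k + 24*k^2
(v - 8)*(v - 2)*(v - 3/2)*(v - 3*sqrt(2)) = v^4 - 23*v^3/2 - 3*sqrt(2)*v^3 + 31*v^2 + 69*sqrt(2)*v^2/2 - 93*sqrt(2)*v - 24*v + 72*sqrt(2)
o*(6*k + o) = 6*k*o + o^2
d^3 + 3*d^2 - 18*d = d*(d - 3)*(d + 6)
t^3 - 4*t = t*(t - 2)*(t + 2)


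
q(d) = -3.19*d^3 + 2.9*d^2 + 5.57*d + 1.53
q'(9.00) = -717.40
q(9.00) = -2038.95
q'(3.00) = -63.16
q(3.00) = -41.79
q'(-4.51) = -215.24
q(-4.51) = 328.03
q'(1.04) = 1.25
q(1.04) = 6.87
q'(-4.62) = -225.49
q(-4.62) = 352.26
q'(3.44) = -87.73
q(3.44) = -74.85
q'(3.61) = -98.21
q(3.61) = -90.65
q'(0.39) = 6.38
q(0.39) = 3.95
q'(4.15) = -135.18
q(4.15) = -153.41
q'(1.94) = -19.20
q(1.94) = -0.04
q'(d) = -9.57*d^2 + 5.8*d + 5.57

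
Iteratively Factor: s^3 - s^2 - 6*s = (s - 3)*(s^2 + 2*s) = (s - 3)*(s + 2)*(s)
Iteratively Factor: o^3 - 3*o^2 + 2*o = (o)*(o^2 - 3*o + 2) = o*(o - 2)*(o - 1)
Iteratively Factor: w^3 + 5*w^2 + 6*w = (w + 3)*(w^2 + 2*w) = (w + 2)*(w + 3)*(w)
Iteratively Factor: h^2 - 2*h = (h)*(h - 2)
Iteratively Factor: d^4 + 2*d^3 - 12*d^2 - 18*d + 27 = (d - 1)*(d^3 + 3*d^2 - 9*d - 27) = (d - 1)*(d + 3)*(d^2 - 9) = (d - 1)*(d + 3)^2*(d - 3)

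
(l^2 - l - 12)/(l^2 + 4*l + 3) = (l - 4)/(l + 1)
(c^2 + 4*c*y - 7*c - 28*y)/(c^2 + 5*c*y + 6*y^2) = (c^2 + 4*c*y - 7*c - 28*y)/(c^2 + 5*c*y + 6*y^2)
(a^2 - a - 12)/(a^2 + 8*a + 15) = (a - 4)/(a + 5)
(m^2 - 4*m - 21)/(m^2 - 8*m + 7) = (m + 3)/(m - 1)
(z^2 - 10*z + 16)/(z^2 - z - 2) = (z - 8)/(z + 1)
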